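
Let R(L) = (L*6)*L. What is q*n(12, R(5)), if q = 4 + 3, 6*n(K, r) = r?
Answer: 175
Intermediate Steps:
R(L) = 6*L² (R(L) = (6*L)*L = 6*L²)
n(K, r) = r/6
q = 7
q*n(12, R(5)) = 7*((6*5²)/6) = 7*((6*25)/6) = 7*((⅙)*150) = 7*25 = 175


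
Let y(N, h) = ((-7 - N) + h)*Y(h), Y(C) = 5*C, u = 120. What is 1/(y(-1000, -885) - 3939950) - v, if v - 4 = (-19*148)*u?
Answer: 1490741632599/4417850 ≈ 3.3744e+5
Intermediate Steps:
y(N, h) = 5*h*(-7 + h - N) (y(N, h) = ((-7 - N) + h)*(5*h) = (-7 + h - N)*(5*h) = 5*h*(-7 + h - N))
v = -337436 (v = 4 - 19*148*120 = 4 - 2812*120 = 4 - 337440 = -337436)
1/(y(-1000, -885) - 3939950) - v = 1/(5*(-885)*(-7 - 885 - 1*(-1000)) - 3939950) - 1*(-337436) = 1/(5*(-885)*(-7 - 885 + 1000) - 3939950) + 337436 = 1/(5*(-885)*108 - 3939950) + 337436 = 1/(-477900 - 3939950) + 337436 = 1/(-4417850) + 337436 = -1/4417850 + 337436 = 1490741632599/4417850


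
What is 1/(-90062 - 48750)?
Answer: -1/138812 ≈ -7.2040e-6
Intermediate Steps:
1/(-90062 - 48750) = 1/(-138812) = -1/138812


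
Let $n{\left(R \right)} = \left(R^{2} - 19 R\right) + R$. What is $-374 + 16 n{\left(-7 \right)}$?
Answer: $2426$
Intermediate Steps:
$n{\left(R \right)} = R^{2} - 18 R$
$-374 + 16 n{\left(-7 \right)} = -374 + 16 \left(- 7 \left(-18 - 7\right)\right) = -374 + 16 \left(\left(-7\right) \left(-25\right)\right) = -374 + 16 \cdot 175 = -374 + 2800 = 2426$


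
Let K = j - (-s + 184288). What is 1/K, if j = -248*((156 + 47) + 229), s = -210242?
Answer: -1/501666 ≈ -1.9934e-6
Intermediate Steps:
j = -107136 (j = -248*(203 + 229) = -248*432 = -107136)
K = -501666 (K = -107136 - (-1*(-210242) + 184288) = -107136 - (210242 + 184288) = -107136 - 1*394530 = -107136 - 394530 = -501666)
1/K = 1/(-501666) = -1/501666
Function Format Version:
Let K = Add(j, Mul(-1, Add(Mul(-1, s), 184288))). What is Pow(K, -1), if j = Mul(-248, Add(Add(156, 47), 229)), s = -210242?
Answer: Rational(-1, 501666) ≈ -1.9934e-6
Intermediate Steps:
j = -107136 (j = Mul(-248, Add(203, 229)) = Mul(-248, 432) = -107136)
K = -501666 (K = Add(-107136, Mul(-1, Add(Mul(-1, -210242), 184288))) = Add(-107136, Mul(-1, Add(210242, 184288))) = Add(-107136, Mul(-1, 394530)) = Add(-107136, -394530) = -501666)
Pow(K, -1) = Pow(-501666, -1) = Rational(-1, 501666)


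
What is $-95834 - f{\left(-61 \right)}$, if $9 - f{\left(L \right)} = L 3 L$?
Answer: $-84680$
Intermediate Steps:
$f{\left(L \right)} = 9 - 3 L^{2}$ ($f{\left(L \right)} = 9 - L 3 L = 9 - 3 L L = 9 - 3 L^{2}$)
$-95834 - f{\left(-61 \right)} = -95834 - \left(9 - 3 \left(-61\right)^{2}\right) = -95834 - \left(9 - 11163\right) = -95834 - -11154 = -95834 + 11154 = -84680$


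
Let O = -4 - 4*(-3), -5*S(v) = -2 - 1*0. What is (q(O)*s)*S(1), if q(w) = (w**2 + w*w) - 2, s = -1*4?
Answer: -1008/5 ≈ -201.60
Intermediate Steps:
S(v) = 2/5 (S(v) = -(-2 - 1*0)/5 = -(-2 + 0)/5 = -1/5*(-2) = 2/5)
O = 8 (O = -4 + 12 = 8)
s = -4
q(w) = -2 + 2*w**2 (q(w) = (w**2 + w**2) - 2 = 2*w**2 - 2 = -2 + 2*w**2)
(q(O)*s)*S(1) = ((-2 + 2*8**2)*(-4))*(2/5) = ((-2 + 2*64)*(-4))*(2/5) = ((-2 + 128)*(-4))*(2/5) = (126*(-4))*(2/5) = -504*2/5 = -1008/5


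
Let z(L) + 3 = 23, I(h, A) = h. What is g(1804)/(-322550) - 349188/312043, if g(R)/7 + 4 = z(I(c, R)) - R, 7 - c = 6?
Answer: -54362529606/50324734825 ≈ -1.0802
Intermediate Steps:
c = 1 (c = 7 - 1*6 = 7 - 6 = 1)
z(L) = 20 (z(L) = -3 + 23 = 20)
g(R) = 112 - 7*R (g(R) = -28 + 7*(20 - R) = -28 + (140 - 7*R) = 112 - 7*R)
g(1804)/(-322550) - 349188/312043 = (112 - 7*1804)/(-322550) - 349188/312043 = (112 - 12628)*(-1/322550) - 349188*1/312043 = -12516*(-1/322550) - 349188/312043 = 6258/161275 - 349188/312043 = -54362529606/50324734825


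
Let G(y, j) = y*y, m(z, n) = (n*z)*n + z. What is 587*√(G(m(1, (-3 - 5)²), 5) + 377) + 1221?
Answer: 1221 + 587*√16785786 ≈ 2.4062e+6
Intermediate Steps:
m(z, n) = z + z*n² (m(z, n) = z*n² + z = z + z*n²)
G(y, j) = y²
587*√(G(m(1, (-3 - 5)²), 5) + 377) + 1221 = 587*√((1*(1 + ((-3 - 5)²)²))² + 377) + 1221 = 587*√((1*(1 + ((-8)²)²))² + 377) + 1221 = 587*√((1*(1 + 64²))² + 377) + 1221 = 587*√((1*(1 + 4096))² + 377) + 1221 = 587*√((1*4097)² + 377) + 1221 = 587*√(4097² + 377) + 1221 = 587*√(16785409 + 377) + 1221 = 587*√16785786 + 1221 = 1221 + 587*√16785786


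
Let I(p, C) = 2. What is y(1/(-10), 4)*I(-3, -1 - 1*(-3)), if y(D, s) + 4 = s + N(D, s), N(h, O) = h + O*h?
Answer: -1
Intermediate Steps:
y(D, s) = -4 + s + D*(1 + s) (y(D, s) = -4 + (s + D*(1 + s)) = -4 + s + D*(1 + s))
y(1/(-10), 4)*I(-3, -1 - 1*(-3)) = (-4 + 4 + (1 + 4)/(-10))*2 = (-4 + 4 - ⅒*5)*2 = (-4 + 4 - ½)*2 = -½*2 = -1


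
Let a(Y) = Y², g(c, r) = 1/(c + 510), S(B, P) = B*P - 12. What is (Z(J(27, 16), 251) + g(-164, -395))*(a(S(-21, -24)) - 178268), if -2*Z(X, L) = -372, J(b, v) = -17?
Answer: 2052859586/173 ≈ 1.1866e+7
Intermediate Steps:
S(B, P) = -12 + B*P
g(c, r) = 1/(510 + c)
Z(X, L) = 186 (Z(X, L) = -½*(-372) = 186)
(Z(J(27, 16), 251) + g(-164, -395))*(a(S(-21, -24)) - 178268) = (186 + 1/(510 - 164))*((-12 - 21*(-24))² - 178268) = (186 + 1/346)*((-12 + 504)² - 178268) = (186 + 1/346)*(492² - 178268) = 64357*(242064 - 178268)/346 = (64357/346)*63796 = 2052859586/173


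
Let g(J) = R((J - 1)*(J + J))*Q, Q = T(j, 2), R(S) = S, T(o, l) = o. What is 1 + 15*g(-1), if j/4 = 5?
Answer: 1201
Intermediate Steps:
j = 20 (j = 4*5 = 20)
Q = 20
g(J) = 40*J*(-1 + J) (g(J) = ((J - 1)*(J + J))*20 = ((-1 + J)*(2*J))*20 = (2*J*(-1 + J))*20 = 40*J*(-1 + J))
1 + 15*g(-1) = 1 + 15*(40*(-1)*(-1 - 1)) = 1 + 15*(40*(-1)*(-2)) = 1 + 15*80 = 1 + 1200 = 1201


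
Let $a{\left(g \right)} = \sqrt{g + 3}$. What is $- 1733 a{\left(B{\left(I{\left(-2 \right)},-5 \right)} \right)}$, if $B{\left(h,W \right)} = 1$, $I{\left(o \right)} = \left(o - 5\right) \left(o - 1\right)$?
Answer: $-3466$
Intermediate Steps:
$I{\left(o \right)} = \left(-1 + o\right) \left(-5 + o\right)$ ($I{\left(o \right)} = \left(-5 + o\right) \left(-1 + o\right) = \left(-1 + o\right) \left(-5 + o\right)$)
$a{\left(g \right)} = \sqrt{3 + g}$
$- 1733 a{\left(B{\left(I{\left(-2 \right)},-5 \right)} \right)} = - 1733 \sqrt{3 + 1} = - 1733 \sqrt{4} = \left(-1733\right) 2 = -3466$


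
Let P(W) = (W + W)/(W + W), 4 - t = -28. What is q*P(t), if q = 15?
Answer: 15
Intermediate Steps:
t = 32 (t = 4 - 1*(-28) = 4 + 28 = 32)
P(W) = 1 (P(W) = (2*W)/((2*W)) = (2*W)*(1/(2*W)) = 1)
q*P(t) = 15*1 = 15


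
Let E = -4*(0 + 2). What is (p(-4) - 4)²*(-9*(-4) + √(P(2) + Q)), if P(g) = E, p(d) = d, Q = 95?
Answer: 2304 + 64*√87 ≈ 2901.0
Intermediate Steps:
E = -8 (E = -4*2 = -8)
P(g) = -8
(p(-4) - 4)²*(-9*(-4) + √(P(2) + Q)) = (-4 - 4)²*(-9*(-4) + √(-8 + 95)) = (-8)²*(36 + √87) = 64*(36 + √87) = 2304 + 64*√87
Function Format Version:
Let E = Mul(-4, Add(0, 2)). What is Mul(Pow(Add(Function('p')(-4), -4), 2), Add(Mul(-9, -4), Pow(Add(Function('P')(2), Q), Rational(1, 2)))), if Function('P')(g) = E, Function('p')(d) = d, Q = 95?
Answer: Add(2304, Mul(64, Pow(87, Rational(1, 2)))) ≈ 2901.0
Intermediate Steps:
E = -8 (E = Mul(-4, 2) = -8)
Function('P')(g) = -8
Mul(Pow(Add(Function('p')(-4), -4), 2), Add(Mul(-9, -4), Pow(Add(Function('P')(2), Q), Rational(1, 2)))) = Mul(Pow(Add(-4, -4), 2), Add(Mul(-9, -4), Pow(Add(-8, 95), Rational(1, 2)))) = Mul(Pow(-8, 2), Add(36, Pow(87, Rational(1, 2)))) = Mul(64, Add(36, Pow(87, Rational(1, 2)))) = Add(2304, Mul(64, Pow(87, Rational(1, 2))))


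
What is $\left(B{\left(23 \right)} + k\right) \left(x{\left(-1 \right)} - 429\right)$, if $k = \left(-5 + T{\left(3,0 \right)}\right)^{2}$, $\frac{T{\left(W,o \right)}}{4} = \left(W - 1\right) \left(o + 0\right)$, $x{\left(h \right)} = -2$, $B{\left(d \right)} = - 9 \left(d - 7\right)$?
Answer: $51289$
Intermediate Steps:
$B{\left(d \right)} = 63 - 9 d$ ($B{\left(d \right)} = - 9 \left(-7 + d\right) = 63 - 9 d$)
$T{\left(W,o \right)} = 4 o \left(-1 + W\right)$ ($T{\left(W,o \right)} = 4 \left(W - 1\right) \left(o + 0\right) = 4 \left(-1 + W\right) o = 4 o \left(-1 + W\right)$)
$k = 25$ ($k = \left(-5 + 4 \cdot 0 \left(-1 + 3\right)\right)^{2} = \left(-5 + 4 \cdot 0 \cdot 2\right)^{2} = \left(-5 + 0\right)^{2} = \left(-5\right)^{2} = 25$)
$\left(B{\left(23 \right)} + k\right) \left(x{\left(-1 \right)} - 429\right) = \left(\left(63 - 207\right) + 25\right) \left(-2 - 429\right) = \left(\left(63 - 207\right) + 25\right) \left(-431\right) = \left(-144 + 25\right) \left(-431\right) = \left(-119\right) \left(-431\right) = 51289$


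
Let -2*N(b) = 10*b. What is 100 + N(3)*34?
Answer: -410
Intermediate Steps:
N(b) = -5*b
100 + N(3)*34 = 100 - 5*3*34 = 100 - 15*34 = 100 - 510 = -410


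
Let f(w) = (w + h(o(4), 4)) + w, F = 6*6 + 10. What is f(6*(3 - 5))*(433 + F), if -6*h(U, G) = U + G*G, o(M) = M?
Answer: -39278/3 ≈ -13093.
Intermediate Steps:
F = 46 (F = 36 + 10 = 46)
h(U, G) = -U/6 - G**2/6 (h(U, G) = -(U + G*G)/6 = -(U + G**2)/6 = -U/6 - G**2/6)
f(w) = -10/3 + 2*w (f(w) = (w + (-1/6*4 - 1/6*4**2)) + w = (w + (-2/3 - 1/6*16)) + w = (w + (-2/3 - 8/3)) + w = (w - 10/3) + w = (-10/3 + w) + w = -10/3 + 2*w)
f(6*(3 - 5))*(433 + F) = (-10/3 + 2*(6*(3 - 5)))*(433 + 46) = (-10/3 + 2*(6*(-2)))*479 = (-10/3 + 2*(-12))*479 = (-10/3 - 24)*479 = -82/3*479 = -39278/3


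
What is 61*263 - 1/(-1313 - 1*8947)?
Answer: 164601181/10260 ≈ 16043.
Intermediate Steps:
61*263 - 1/(-1313 - 1*8947) = 16043 - 1/(-1313 - 8947) = 16043 - 1/(-10260) = 16043 - 1*(-1/10260) = 16043 + 1/10260 = 164601181/10260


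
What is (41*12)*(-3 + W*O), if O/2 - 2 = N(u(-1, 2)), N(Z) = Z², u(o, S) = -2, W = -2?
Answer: -13284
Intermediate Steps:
O = 12 (O = 4 + 2*(-2)² = 4 + 2*4 = 4 + 8 = 12)
(41*12)*(-3 + W*O) = (41*12)*(-3 - 2*12) = 492*(-3 - 24) = 492*(-27) = -13284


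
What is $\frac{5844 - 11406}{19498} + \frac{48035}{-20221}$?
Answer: $- \frac{524527816}{197134529} \approx -2.6608$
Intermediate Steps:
$\frac{5844 - 11406}{19498} + \frac{48035}{-20221} = \left(5844 - 11406\right) \frac{1}{19498} + 48035 \left(- \frac{1}{20221}\right) = \left(-5562\right) \frac{1}{19498} - \frac{48035}{20221} = - \frac{2781}{9749} - \frac{48035}{20221} = - \frac{524527816}{197134529}$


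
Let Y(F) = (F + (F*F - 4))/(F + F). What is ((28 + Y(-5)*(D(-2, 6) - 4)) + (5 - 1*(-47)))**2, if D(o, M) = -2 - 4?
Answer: 9216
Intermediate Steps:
D(o, M) = -6
Y(F) = (-4 + F + F**2)/(2*F) (Y(F) = (F + (F**2 - 4))/((2*F)) = (F + (-4 + F**2))*(1/(2*F)) = (-4 + F + F**2)*(1/(2*F)) = (-4 + F + F**2)/(2*F))
((28 + Y(-5)*(D(-2, 6) - 4)) + (5 - 1*(-47)))**2 = ((28 + ((1/2)*(-4 - 5*(1 - 5))/(-5))*(-6 - 4)) + (5 - 1*(-47)))**2 = ((28 + ((1/2)*(-1/5)*(-4 - 5*(-4)))*(-10)) + (5 + 47))**2 = ((28 + ((1/2)*(-1/5)*(-4 + 20))*(-10)) + 52)**2 = ((28 + ((1/2)*(-1/5)*16)*(-10)) + 52)**2 = ((28 - 8/5*(-10)) + 52)**2 = ((28 + 16) + 52)**2 = (44 + 52)**2 = 96**2 = 9216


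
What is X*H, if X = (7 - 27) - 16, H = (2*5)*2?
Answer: -720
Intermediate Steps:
H = 20 (H = 10*2 = 20)
X = -36 (X = -20 - 16 = -36)
X*H = -36*20 = -720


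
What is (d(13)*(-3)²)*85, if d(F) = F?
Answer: 9945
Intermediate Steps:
(d(13)*(-3)²)*85 = (13*(-3)²)*85 = (13*9)*85 = 117*85 = 9945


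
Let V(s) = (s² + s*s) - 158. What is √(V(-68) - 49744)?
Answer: I*√40654 ≈ 201.63*I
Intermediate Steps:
V(s) = -158 + 2*s² (V(s) = (s² + s²) - 158 = 2*s² - 158 = -158 + 2*s²)
√(V(-68) - 49744) = √((-158 + 2*(-68)²) - 49744) = √((-158 + 2*4624) - 49744) = √((-158 + 9248) - 49744) = √(9090 - 49744) = √(-40654) = I*√40654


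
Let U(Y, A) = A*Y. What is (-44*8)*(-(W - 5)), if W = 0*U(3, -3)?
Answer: -1760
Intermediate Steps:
W = 0 (W = 0*(-3*3) = 0*(-9) = 0)
(-44*8)*(-(W - 5)) = (-44*8)*(-(0 - 5)) = -(-352)*(-5) = -352*5 = -1760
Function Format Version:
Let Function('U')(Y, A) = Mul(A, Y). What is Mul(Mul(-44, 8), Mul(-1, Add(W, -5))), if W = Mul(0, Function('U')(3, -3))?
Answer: -1760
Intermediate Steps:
W = 0 (W = Mul(0, Mul(-3, 3)) = Mul(0, -9) = 0)
Mul(Mul(-44, 8), Mul(-1, Add(W, -5))) = Mul(Mul(-44, 8), Mul(-1, Add(0, -5))) = Mul(-352, Mul(-1, -5)) = Mul(-352, 5) = -1760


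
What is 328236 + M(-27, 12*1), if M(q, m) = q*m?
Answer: 327912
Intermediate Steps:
M(q, m) = m*q
328236 + M(-27, 12*1) = 328236 + (12*1)*(-27) = 328236 + 12*(-27) = 328236 - 324 = 327912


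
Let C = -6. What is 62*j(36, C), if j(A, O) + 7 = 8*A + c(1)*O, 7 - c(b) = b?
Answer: 15190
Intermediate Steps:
c(b) = 7 - b
j(A, O) = -7 + 6*O + 8*A (j(A, O) = -7 + (8*A + (7 - 1*1)*O) = -7 + (8*A + (7 - 1)*O) = -7 + (8*A + 6*O) = -7 + (6*O + 8*A) = -7 + 6*O + 8*A)
62*j(36, C) = 62*(-7 + 6*(-6) + 8*36) = 62*(-7 - 36 + 288) = 62*245 = 15190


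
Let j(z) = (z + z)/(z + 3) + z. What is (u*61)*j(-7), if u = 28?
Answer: -5978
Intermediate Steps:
j(z) = z + 2*z/(3 + z) (j(z) = (2*z)/(3 + z) + z = 2*z/(3 + z) + z = z + 2*z/(3 + z))
(u*61)*j(-7) = (28*61)*(-7*(5 - 7)/(3 - 7)) = 1708*(-7*(-2)/(-4)) = 1708*(-7*(-¼)*(-2)) = 1708*(-7/2) = -5978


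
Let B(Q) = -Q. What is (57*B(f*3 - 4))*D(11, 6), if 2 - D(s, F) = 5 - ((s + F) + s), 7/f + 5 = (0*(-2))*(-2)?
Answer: 11685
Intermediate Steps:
f = -7/5 (f = 7/(-5 + (0*(-2))*(-2)) = 7/(-5 + 0*(-2)) = 7/(-5 + 0) = 7/(-5) = 7*(-⅕) = -7/5 ≈ -1.4000)
D(s, F) = -3 + F + 2*s (D(s, F) = 2 - (5 - ((s + F) + s)) = 2 - (5 - ((F + s) + s)) = 2 - (5 - (F + 2*s)) = 2 - (5 + (-F - 2*s)) = 2 - (5 - F - 2*s) = 2 + (-5 + F + 2*s) = -3 + F + 2*s)
(57*B(f*3 - 4))*D(11, 6) = (57*(-(-7/5*3 - 4)))*(-3 + 6 + 2*11) = (57*(-(-21/5 - 4)))*(-3 + 6 + 22) = (57*(-1*(-41/5)))*25 = (57*(41/5))*25 = (2337/5)*25 = 11685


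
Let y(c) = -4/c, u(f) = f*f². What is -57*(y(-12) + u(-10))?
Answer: 56981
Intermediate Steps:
u(f) = f³
-57*(y(-12) + u(-10)) = -57*(-4/(-12) + (-10)³) = -57*(-4*(-1/12) - 1000) = -57*(⅓ - 1000) = -57*(-2999/3) = 56981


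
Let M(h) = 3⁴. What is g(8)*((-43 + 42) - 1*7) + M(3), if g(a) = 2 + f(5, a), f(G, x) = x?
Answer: 1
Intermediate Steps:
M(h) = 81
g(a) = 2 + a
g(8)*((-43 + 42) - 1*7) + M(3) = (2 + 8)*((-43 + 42) - 1*7) + 81 = 10*(-1 - 7) + 81 = 10*(-8) + 81 = -80 + 81 = 1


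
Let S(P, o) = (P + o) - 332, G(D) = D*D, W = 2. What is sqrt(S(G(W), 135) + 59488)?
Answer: sqrt(59295) ≈ 243.51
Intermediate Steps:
G(D) = D**2
S(P, o) = -332 + P + o
sqrt(S(G(W), 135) + 59488) = sqrt((-332 + 2**2 + 135) + 59488) = sqrt((-332 + 4 + 135) + 59488) = sqrt(-193 + 59488) = sqrt(59295)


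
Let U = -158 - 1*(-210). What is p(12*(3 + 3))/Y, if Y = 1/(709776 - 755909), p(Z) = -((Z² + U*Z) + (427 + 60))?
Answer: 434342195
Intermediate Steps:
U = 52 (U = -158 + 210 = 52)
p(Z) = -487 - Z² - 52*Z (p(Z) = -((Z² + 52*Z) + (427 + 60)) = -((Z² + 52*Z) + 487) = -(487 + Z² + 52*Z) = -487 - Z² - 52*Z)
Y = -1/46133 (Y = 1/(-46133) = -1/46133 ≈ -2.1676e-5)
p(12*(3 + 3))/Y = (-487 - (12*(3 + 3))² - 624*(3 + 3))/(-1/46133) = (-487 - (12*6)² - 624*6)*(-46133) = (-487 - 1*72² - 52*72)*(-46133) = (-487 - 1*5184 - 3744)*(-46133) = (-487 - 5184 - 3744)*(-46133) = -9415*(-46133) = 434342195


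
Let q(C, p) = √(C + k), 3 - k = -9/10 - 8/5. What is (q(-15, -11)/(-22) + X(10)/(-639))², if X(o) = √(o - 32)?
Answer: -7779395/395254728 - √209/7029 ≈ -0.021739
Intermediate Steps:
k = 11/2 (k = 3 - (-9/10 - 8/5) = 3 - 1*(-5/2) = 3 + 5/2 = 11/2 ≈ 5.5000)
q(C, p) = √(11/2 + C) (q(C, p) = √(C + 11/2) = √(11/2 + C))
X(o) = √(-32 + o)
(q(-15, -11)/(-22) + X(10)/(-639))² = ((√(22 + 4*(-15))/2)/(-22) + √(-32 + 10)/(-639))² = ((√(22 - 60)/2)*(-1/22) + √(-22)*(-1/639))² = ((√(-38)/2)*(-1/22) + (I*√22)*(-1/639))² = (((I*√38)/2)*(-1/22) - I*√22/639)² = ((I*√38/2)*(-1/22) - I*√22/639)² = (-I*√38/44 - I*√22/639)²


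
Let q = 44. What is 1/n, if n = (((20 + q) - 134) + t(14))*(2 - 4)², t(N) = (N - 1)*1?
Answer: -1/228 ≈ -0.0043860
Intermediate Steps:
t(N) = -1 + N (t(N) = (-1 + N)*1 = -1 + N)
n = -228 (n = (((20 + 44) - 134) + (-1 + 14))*(2 - 4)² = ((64 - 134) + 13)*(-2)² = (-70 + 13)*4 = -57*4 = -228)
1/n = 1/(-228) = -1/228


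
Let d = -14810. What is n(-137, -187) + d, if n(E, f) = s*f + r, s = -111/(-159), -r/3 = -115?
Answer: -773564/53 ≈ -14596.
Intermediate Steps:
r = 345 (r = -3*(-115) = 345)
s = 37/53 (s = -111*(-1/159) = 37/53 ≈ 0.69811)
n(E, f) = 345 + 37*f/53 (n(E, f) = 37*f/53 + 345 = 345 + 37*f/53)
n(-137, -187) + d = (345 + (37/53)*(-187)) - 14810 = (345 - 6919/53) - 14810 = 11366/53 - 14810 = -773564/53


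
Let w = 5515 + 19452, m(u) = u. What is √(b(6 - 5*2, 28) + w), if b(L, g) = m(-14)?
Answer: √24953 ≈ 157.97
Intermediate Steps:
b(L, g) = -14
w = 24967
√(b(6 - 5*2, 28) + w) = √(-14 + 24967) = √24953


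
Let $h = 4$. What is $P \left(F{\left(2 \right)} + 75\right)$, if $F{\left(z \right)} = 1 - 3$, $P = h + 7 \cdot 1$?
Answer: $803$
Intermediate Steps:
$P = 11$ ($P = 4 + 7 \cdot 1 = 4 + 7 = 11$)
$F{\left(z \right)} = -2$
$P \left(F{\left(2 \right)} + 75\right) = 11 \left(-2 + 75\right) = 11 \cdot 73 = 803$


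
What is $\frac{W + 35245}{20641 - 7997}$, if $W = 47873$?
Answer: $\frac{41559}{6322} \approx 6.5737$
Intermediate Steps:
$\frac{W + 35245}{20641 - 7997} = \frac{47873 + 35245}{20641 - 7997} = \frac{83118}{12644} = 83118 \cdot \frac{1}{12644} = \frac{41559}{6322}$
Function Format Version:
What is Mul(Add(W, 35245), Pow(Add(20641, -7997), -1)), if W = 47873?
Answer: Rational(41559, 6322) ≈ 6.5737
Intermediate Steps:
Mul(Add(W, 35245), Pow(Add(20641, -7997), -1)) = Mul(Add(47873, 35245), Pow(Add(20641, -7997), -1)) = Mul(83118, Pow(12644, -1)) = Mul(83118, Rational(1, 12644)) = Rational(41559, 6322)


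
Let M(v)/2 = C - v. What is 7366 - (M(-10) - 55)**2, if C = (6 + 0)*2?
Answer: 7245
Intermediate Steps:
C = 12 (C = 6*2 = 12)
M(v) = 24 - 2*v (M(v) = 2*(12 - v) = 24 - 2*v)
7366 - (M(-10) - 55)**2 = 7366 - ((24 - 2*(-10)) - 55)**2 = 7366 - ((24 + 20) - 55)**2 = 7366 - (44 - 55)**2 = 7366 - 1*(-11)**2 = 7366 - 1*121 = 7366 - 121 = 7245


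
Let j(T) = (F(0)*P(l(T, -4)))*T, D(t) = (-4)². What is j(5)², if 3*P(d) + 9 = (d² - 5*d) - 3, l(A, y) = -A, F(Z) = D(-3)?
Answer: 9241600/9 ≈ 1.0268e+6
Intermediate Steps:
D(t) = 16
F(Z) = 16
P(d) = -4 - 5*d/3 + d²/3 (P(d) = -3 + ((d² - 5*d) - 3)/3 = -3 + (-3 + d² - 5*d)/3 = -3 + (-1 - 5*d/3 + d²/3) = -4 - 5*d/3 + d²/3)
j(T) = T*(-64 + 16*T²/3 + 80*T/3) (j(T) = (16*(-4 - (-5)*T/3 + (-T)²/3))*T = (16*(-4 + 5*T/3 + T²/3))*T = (16*(-4 + T²/3 + 5*T/3))*T = (-64 + 16*T²/3 + 80*T/3)*T = T*(-64 + 16*T²/3 + 80*T/3))
j(5)² = ((16/3)*5*(-12 + 5² + 5*5))² = ((16/3)*5*(-12 + 25 + 25))² = ((16/3)*5*38)² = (3040/3)² = 9241600/9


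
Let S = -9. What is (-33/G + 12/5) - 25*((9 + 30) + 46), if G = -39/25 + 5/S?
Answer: -5014663/2380 ≈ -2107.0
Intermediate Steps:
G = -476/225 (G = -39/25 + 5/(-9) = -39*1/25 + 5*(-⅑) = -39/25 - 5/9 = -476/225 ≈ -2.1156)
(-33/G + 12/5) - 25*((9 + 30) + 46) = (-33/(-476/225) + 12/5) - 25*((9 + 30) + 46) = (-33*(-225/476) + 12*(⅕)) - 25*(39 + 46) = (7425/476 + 12/5) - 25*85 = 42837/2380 - 2125 = -5014663/2380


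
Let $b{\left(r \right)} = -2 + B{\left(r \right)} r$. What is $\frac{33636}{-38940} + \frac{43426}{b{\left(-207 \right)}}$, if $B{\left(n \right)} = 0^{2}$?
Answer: $- \frac{70461488}{3245} \approx -21714.0$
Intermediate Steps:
$B{\left(n \right)} = 0$
$b{\left(r \right)} = -2$ ($b{\left(r \right)} = -2 + 0 r = -2 + 0 = -2$)
$\frac{33636}{-38940} + \frac{43426}{b{\left(-207 \right)}} = \frac{33636}{-38940} + \frac{43426}{-2} = 33636 \left(- \frac{1}{38940}\right) + 43426 \left(- \frac{1}{2}\right) = - \frac{2803}{3245} - 21713 = - \frac{70461488}{3245}$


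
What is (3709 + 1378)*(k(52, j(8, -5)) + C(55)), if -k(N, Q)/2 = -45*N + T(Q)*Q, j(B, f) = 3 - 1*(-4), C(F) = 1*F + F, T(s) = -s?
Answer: 24865256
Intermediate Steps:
C(F) = 2*F (C(F) = F + F = 2*F)
j(B, f) = 7 (j(B, f) = 3 + 4 = 7)
k(N, Q) = 2*Q² + 90*N (k(N, Q) = -2*(-45*N + (-Q)*Q) = -2*(-45*N - Q²) = -2*(-Q² - 45*N) = 2*Q² + 90*N)
(3709 + 1378)*(k(52, j(8, -5)) + C(55)) = (3709 + 1378)*((2*7² + 90*52) + 2*55) = 5087*((2*49 + 4680) + 110) = 5087*((98 + 4680) + 110) = 5087*(4778 + 110) = 5087*4888 = 24865256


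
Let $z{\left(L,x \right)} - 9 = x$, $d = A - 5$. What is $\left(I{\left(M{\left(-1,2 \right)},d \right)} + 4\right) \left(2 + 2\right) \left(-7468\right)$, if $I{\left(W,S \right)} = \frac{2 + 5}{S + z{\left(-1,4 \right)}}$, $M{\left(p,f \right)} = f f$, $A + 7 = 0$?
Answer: $-328592$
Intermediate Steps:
$A = -7$ ($A = -7 + 0 = -7$)
$d = -12$ ($d = -7 - 5 = -12$)
$z{\left(L,x \right)} = 9 + x$
$M{\left(p,f \right)} = f^{2}$
$I{\left(W,S \right)} = \frac{7}{13 + S}$ ($I{\left(W,S \right)} = \frac{2 + 5}{S + \left(9 + 4\right)} = \frac{7}{S + 13} = \frac{7}{13 + S}$)
$\left(I{\left(M{\left(-1,2 \right)},d \right)} + 4\right) \left(2 + 2\right) \left(-7468\right) = \left(\frac{7}{13 - 12} + 4\right) \left(2 + 2\right) \left(-7468\right) = \left(\frac{7}{1} + 4\right) 4 \left(-7468\right) = \left(7 \cdot 1 + 4\right) 4 \left(-7468\right) = \left(7 + 4\right) 4 \left(-7468\right) = 11 \cdot 4 \left(-7468\right) = 44 \left(-7468\right) = -328592$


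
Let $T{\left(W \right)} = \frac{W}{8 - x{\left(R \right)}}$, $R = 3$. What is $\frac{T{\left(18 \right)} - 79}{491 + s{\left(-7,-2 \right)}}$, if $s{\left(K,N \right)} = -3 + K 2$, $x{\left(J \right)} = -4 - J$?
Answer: $- \frac{389}{2370} \approx -0.16413$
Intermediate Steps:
$T{\left(W \right)} = \frac{W}{15}$ ($T{\left(W \right)} = \frac{W}{8 - \left(-4 - 3\right)} = \frac{W}{8 - -7} = \frac{W}{8 + 7} = \frac{W}{15}$)
$s{\left(K,N \right)} = -3 + 2 K$
$\frac{T{\left(18 \right)} - 79}{491 + s{\left(-7,-2 \right)}} = \frac{\frac{1}{15} \cdot 18 - 79}{491 + \left(-3 + 2 \left(-7\right)\right)} = \frac{\frac{6}{5} - 79}{491 - 17} = - \frac{389}{5 \left(491 - 17\right)} = - \frac{389}{5 \cdot 474} = \left(- \frac{389}{5}\right) \frac{1}{474} = - \frac{389}{2370}$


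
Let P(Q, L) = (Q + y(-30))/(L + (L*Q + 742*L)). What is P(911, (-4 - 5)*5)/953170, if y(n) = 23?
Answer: -467/35472221550 ≈ -1.3165e-8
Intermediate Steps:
P(Q, L) = (23 + Q)/(743*L + L*Q) (P(Q, L) = (Q + 23)/(L + (L*Q + 742*L)) = (23 + Q)/(L + (742*L + L*Q)) = (23 + Q)/(743*L + L*Q))
P(911, (-4 - 5)*5)/953170 = ((23 + 911)/((((-4 - 5)*5))*(743 + 911)))/953170 = (934/(-9*5*1654))*(1/953170) = ((1/1654)*934/(-45))*(1/953170) = -1/45*1/1654*934*(1/953170) = -467/37215*1/953170 = -467/35472221550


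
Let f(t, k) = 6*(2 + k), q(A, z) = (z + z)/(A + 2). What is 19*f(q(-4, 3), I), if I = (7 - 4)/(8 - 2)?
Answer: 285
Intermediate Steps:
I = ½ (I = 3/6 = 3*(⅙) = ½ ≈ 0.50000)
q(A, z) = 2*z/(2 + A) (q(A, z) = (2*z)/(2 + A) = 2*z/(2 + A))
f(t, k) = 12 + 6*k
19*f(q(-4, 3), I) = 19*(12 + 6*(½)) = 19*(12 + 3) = 19*15 = 285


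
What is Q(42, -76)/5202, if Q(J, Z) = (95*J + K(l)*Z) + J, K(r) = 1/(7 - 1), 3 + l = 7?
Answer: 6029/7803 ≈ 0.77265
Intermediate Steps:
l = 4 (l = -3 + 7 = 4)
K(r) = ⅙ (K(r) = 1/6 = ⅙)
Q(J, Z) = 96*J + Z/6 (Q(J, Z) = (95*J + Z/6) + J = 96*J + Z/6)
Q(42, -76)/5202 = (96*42 + (⅙)*(-76))/5202 = (4032 - 38/3)*(1/5202) = (12058/3)*(1/5202) = 6029/7803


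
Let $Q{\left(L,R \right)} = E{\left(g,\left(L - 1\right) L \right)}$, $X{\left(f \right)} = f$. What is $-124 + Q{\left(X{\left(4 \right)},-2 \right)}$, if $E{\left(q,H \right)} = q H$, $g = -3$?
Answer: $-160$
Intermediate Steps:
$E{\left(q,H \right)} = H q$
$Q{\left(L,R \right)} = - 3 L \left(-1 + L\right)$ ($Q{\left(L,R \right)} = \left(L - 1\right) L \left(-3\right) = \left(-1 + L\right) L \left(-3\right) = L \left(-1 + L\right) \left(-3\right) = - 3 L \left(-1 + L\right)$)
$-124 + Q{\left(X{\left(4 \right)},-2 \right)} = -124 + 3 \cdot 4 \left(1 - 4\right) = -124 + 3 \cdot 4 \left(-3\right) = -124 - 36 = -160$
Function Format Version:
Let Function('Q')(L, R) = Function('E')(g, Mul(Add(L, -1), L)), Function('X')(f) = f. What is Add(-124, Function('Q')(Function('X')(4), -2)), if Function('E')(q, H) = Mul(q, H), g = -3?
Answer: -160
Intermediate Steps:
Function('E')(q, H) = Mul(H, q)
Function('Q')(L, R) = Mul(-3, L, Add(-1, L)) (Function('Q')(L, R) = Mul(Mul(Add(L, -1), L), -3) = Mul(Mul(Add(-1, L), L), -3) = Mul(Mul(L, Add(-1, L)), -3) = Mul(-3, L, Add(-1, L)))
Add(-124, Function('Q')(Function('X')(4), -2)) = Add(-124, Mul(3, 4, Add(1, Mul(-1, 4)))) = Add(-124, Mul(3, 4, Add(1, -4))) = Add(-124, Mul(3, 4, -3)) = Add(-124, -36) = -160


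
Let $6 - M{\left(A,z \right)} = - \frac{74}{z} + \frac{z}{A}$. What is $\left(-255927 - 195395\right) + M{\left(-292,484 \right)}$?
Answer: $- \frac{7972916473}{17666} \approx -4.5131 \cdot 10^{5}$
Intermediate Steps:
$M{\left(A,z \right)} = 6 + \frac{74}{z} - \frac{z}{A}$ ($M{\left(A,z \right)} = 6 - \left(- \frac{74}{z} + \frac{z}{A}\right) = 6 + \left(\frac{74}{z} - \frac{z}{A}\right) = 6 + \frac{74}{z} - \frac{z}{A}$)
$\left(-255927 - 195395\right) + M{\left(-292,484 \right)} = \left(-255927 - 195395\right) + \left(6 + \frac{74}{484} - \frac{484}{-292}\right) = -451322 + \left(6 + 74 \cdot \frac{1}{484} - 484 \left(- \frac{1}{292}\right)\right) = -451322 + \left(6 + \frac{37}{242} + \frac{121}{73}\right) = -451322 + \frac{137979}{17666} = - \frac{7972916473}{17666}$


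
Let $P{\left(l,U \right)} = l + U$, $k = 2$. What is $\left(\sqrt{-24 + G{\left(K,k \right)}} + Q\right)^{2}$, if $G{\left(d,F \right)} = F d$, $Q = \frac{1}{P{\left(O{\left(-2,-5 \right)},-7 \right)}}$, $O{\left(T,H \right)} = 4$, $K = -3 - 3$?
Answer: $\frac{\left(-1 + 18 i\right)^{2}}{9} \approx -35.889 - 4.0 i$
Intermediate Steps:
$K = -6$
$P{\left(l,U \right)} = U + l$
$Q = - \frac{1}{3}$ ($Q = \frac{1}{-7 + 4} = \frac{1}{-3} = - \frac{1}{3} \approx -0.33333$)
$\left(\sqrt{-24 + G{\left(K,k \right)}} + Q\right)^{2} = \left(\sqrt{-24 + 2 \left(-6\right)} - \frac{1}{3}\right)^{2} = \left(\sqrt{-24 - 12} - \frac{1}{3}\right)^{2} = \left(\sqrt{-36} - \frac{1}{3}\right)^{2} = \left(6 i - \frac{1}{3}\right)^{2} = \left(- \frac{1}{3} + 6 i\right)^{2}$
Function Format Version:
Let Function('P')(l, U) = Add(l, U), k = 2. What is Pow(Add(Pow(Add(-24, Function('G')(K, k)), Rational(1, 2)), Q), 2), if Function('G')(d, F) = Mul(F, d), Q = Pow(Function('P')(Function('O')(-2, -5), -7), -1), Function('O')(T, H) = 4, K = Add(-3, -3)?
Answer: Mul(Rational(1, 9), Pow(Add(-1, Mul(18, I)), 2)) ≈ Add(-35.889, Mul(-4.0000, I))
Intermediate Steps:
K = -6
Function('P')(l, U) = Add(U, l)
Q = Rational(-1, 3) (Q = Pow(Add(-7, 4), -1) = Pow(-3, -1) = Rational(-1, 3) ≈ -0.33333)
Pow(Add(Pow(Add(-24, Function('G')(K, k)), Rational(1, 2)), Q), 2) = Pow(Add(Pow(Add(-24, Mul(2, -6)), Rational(1, 2)), Rational(-1, 3)), 2) = Pow(Add(Pow(Add(-24, -12), Rational(1, 2)), Rational(-1, 3)), 2) = Pow(Add(Pow(-36, Rational(1, 2)), Rational(-1, 3)), 2) = Pow(Add(Mul(6, I), Rational(-1, 3)), 2) = Pow(Add(Rational(-1, 3), Mul(6, I)), 2)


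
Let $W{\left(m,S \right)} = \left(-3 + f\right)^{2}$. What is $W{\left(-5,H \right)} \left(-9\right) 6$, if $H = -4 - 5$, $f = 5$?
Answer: $-216$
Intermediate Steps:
$H = -9$ ($H = -4 - 5 = -9$)
$W{\left(m,S \right)} = 4$ ($W{\left(m,S \right)} = \left(-3 + 5\right)^{2} = 2^{2} = 4$)
$W{\left(-5,H \right)} \left(-9\right) 6 = 4 \left(-9\right) 6 = \left(-36\right) 6 = -216$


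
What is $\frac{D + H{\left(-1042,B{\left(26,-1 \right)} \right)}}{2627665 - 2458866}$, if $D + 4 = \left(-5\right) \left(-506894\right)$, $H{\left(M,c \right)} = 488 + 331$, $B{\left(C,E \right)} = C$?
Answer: $\frac{2535285}{168799} \approx 15.02$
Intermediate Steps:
$H{\left(M,c \right)} = 819$
$D = 2534466$ ($D = -4 - -2534470 = -4 + 2534470 = 2534466$)
$\frac{D + H{\left(-1042,B{\left(26,-1 \right)} \right)}}{2627665 - 2458866} = \frac{2534466 + 819}{2627665 - 2458866} = \frac{2535285}{168799}$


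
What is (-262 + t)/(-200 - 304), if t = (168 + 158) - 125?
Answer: 61/504 ≈ 0.12103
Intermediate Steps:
t = 201 (t = 326 - 125 = 201)
(-262 + t)/(-200 - 304) = (-262 + 201)/(-200 - 304) = -61/(-504) = -61*(-1/504) = 61/504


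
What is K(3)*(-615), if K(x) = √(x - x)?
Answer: 0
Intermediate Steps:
K(x) = 0 (K(x) = √0 = 0)
K(3)*(-615) = 0*(-615) = 0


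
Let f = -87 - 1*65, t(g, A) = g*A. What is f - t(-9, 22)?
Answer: 46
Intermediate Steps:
t(g, A) = A*g
f = -152 (f = -87 - 65 = -152)
f - t(-9, 22) = -152 - 22*(-9) = -152 - 1*(-198) = -152 + 198 = 46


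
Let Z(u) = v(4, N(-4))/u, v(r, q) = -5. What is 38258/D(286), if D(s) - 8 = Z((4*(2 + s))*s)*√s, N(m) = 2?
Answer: 116167124975616/24291311591 + 220366080*√286/24291311591 ≈ 4782.4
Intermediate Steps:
Z(u) = -5/u
D(s) = 8 - 5/(√s*(8 + 4*s)) (D(s) = 8 + (-5*1/(4*s*(2 + s)))*√s = 8 + (-5*1/(s*(8 + 4*s)))*√s = 8 + (-5/(s*(8 + 4*s)))*√s = 8 - 5/(√s*(8 + 4*s)))
38258/D(286) = 38258/(((-5 + 32*√286*(2 + 286))/(4*√286*(2 + 286)))) = 38258/(((¼)*(√286/286)*(-5 + 32*√286*288)/288)) = 38258/(((¼)*(√286/286)*(1/288)*(-5 + 9216*√286))) = 38258/((√286*(-5 + 9216*√286)/329472)) = 38258*(1152*√286/(-5 + 9216*√286)) = 44073216*√286/(-5 + 9216*√286)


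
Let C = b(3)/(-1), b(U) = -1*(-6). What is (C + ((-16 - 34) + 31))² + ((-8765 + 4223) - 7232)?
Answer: -11149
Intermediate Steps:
b(U) = 6
C = -6 (C = 6/(-1) = 6*(-1) = -6)
(C + ((-16 - 34) + 31))² + ((-8765 + 4223) - 7232) = (-6 + ((-16 - 34) + 31))² + ((-8765 + 4223) - 7232) = (-6 + (-50 + 31))² + (-4542 - 7232) = (-6 - 19)² - 11774 = (-25)² - 11774 = 625 - 11774 = -11149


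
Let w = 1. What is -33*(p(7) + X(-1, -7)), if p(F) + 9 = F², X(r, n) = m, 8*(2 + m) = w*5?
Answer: -10197/8 ≈ -1274.6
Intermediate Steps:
m = -11/8 (m = -2 + (1*5)/8 = -2 + (⅛)*5 = -2 + 5/8 = -11/8 ≈ -1.3750)
X(r, n) = -11/8
p(F) = -9 + F²
-33*(p(7) + X(-1, -7)) = -33*((-9 + 7²) - 11/8) = -33*((-9 + 49) - 11/8) = -33*(40 - 11/8) = -33*309/8 = -10197/8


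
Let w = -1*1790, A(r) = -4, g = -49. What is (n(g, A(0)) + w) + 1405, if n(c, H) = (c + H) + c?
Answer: -487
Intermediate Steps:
w = -1790
n(c, H) = H + 2*c (n(c, H) = (H + c) + c = H + 2*c)
(n(g, A(0)) + w) + 1405 = ((-4 + 2*(-49)) - 1790) + 1405 = ((-4 - 98) - 1790) + 1405 = (-102 - 1790) + 1405 = -1892 + 1405 = -487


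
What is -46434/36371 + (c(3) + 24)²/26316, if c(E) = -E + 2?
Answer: -1202716885/957139236 ≈ -1.2566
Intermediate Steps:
c(E) = 2 - E
-46434/36371 + (c(3) + 24)²/26316 = -46434/36371 + ((2 - 1*3) + 24)²/26316 = -46434*1/36371 + ((2 - 3) + 24)²*(1/26316) = -46434/36371 + (-1 + 24)²*(1/26316) = -46434/36371 + 23²*(1/26316) = -46434/36371 + 529*(1/26316) = -46434/36371 + 529/26316 = -1202716885/957139236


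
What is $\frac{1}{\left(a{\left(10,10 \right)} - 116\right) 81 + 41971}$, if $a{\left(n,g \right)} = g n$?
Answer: $\frac{1}{40675} \approx 2.4585 \cdot 10^{-5}$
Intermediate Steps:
$\frac{1}{\left(a{\left(10,10 \right)} - 116\right) 81 + 41971} = \frac{1}{\left(10 \cdot 10 - 116\right) 81 + 41971} = \frac{1}{\left(100 - 116\right) 81 + 41971} = \frac{1}{\left(-16\right) 81 + 41971} = \frac{1}{-1296 + 41971} = \frac{1}{40675}$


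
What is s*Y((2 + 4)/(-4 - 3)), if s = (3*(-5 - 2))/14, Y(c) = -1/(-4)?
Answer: -3/8 ≈ -0.37500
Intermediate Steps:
Y(c) = ¼ (Y(c) = -1*(-¼) = ¼)
s = -3/2 (s = (3*(-7))*(1/14) = -21*1/14 = -3/2 ≈ -1.5000)
s*Y((2 + 4)/(-4 - 3)) = -3/2*¼ = -3/8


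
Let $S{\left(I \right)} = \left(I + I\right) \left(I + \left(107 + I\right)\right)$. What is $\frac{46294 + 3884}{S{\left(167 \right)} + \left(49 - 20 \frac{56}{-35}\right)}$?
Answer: $\frac{16726}{49125} \approx 0.34048$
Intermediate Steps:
$S{\left(I \right)} = 2 I \left(107 + 2 I\right)$
$\frac{46294 + 3884}{S{\left(167 \right)} + \left(49 - 20 \frac{56}{-35}\right)} = \frac{46294 + 3884}{2 \cdot 167 \left(107 + 2 \cdot 167\right) + \left(49 - 20 \frac{56}{-35}\right)} = \frac{50178}{2 \cdot 167 \left(107 + 334\right) + \left(49 - 20 \cdot 56 \left(- \frac{1}{35}\right)\right)} = \frac{50178}{2 \cdot 167 \cdot 441 + \left(49 - -32\right)} = \frac{50178}{147294 + \left(49 + 32\right)} = \frac{50178}{147294 + 81} = \frac{50178}{147375} = 50178 \cdot \frac{1}{147375} = \frac{16726}{49125}$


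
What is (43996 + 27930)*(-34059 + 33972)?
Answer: -6257562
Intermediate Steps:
(43996 + 27930)*(-34059 + 33972) = 71926*(-87) = -6257562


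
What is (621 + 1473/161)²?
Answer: 10292914116/25921 ≈ 3.9709e+5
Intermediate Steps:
(621 + 1473/161)² = (101454/161)² = 10292914116/25921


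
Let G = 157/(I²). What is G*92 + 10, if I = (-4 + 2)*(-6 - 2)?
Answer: 4251/64 ≈ 66.422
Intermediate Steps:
I = 16 (I = -2*(-8) = 16)
G = 157/256 (G = 157/(16²) = 157/256 ≈ 0.61328)
G*92 + 10 = (157/256)*92 + 10 = 3611/64 + 10 = 4251/64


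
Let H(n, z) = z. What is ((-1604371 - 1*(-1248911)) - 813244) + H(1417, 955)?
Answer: -1167749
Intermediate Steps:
((-1604371 - 1*(-1248911)) - 813244) + H(1417, 955) = ((-1604371 - 1*(-1248911)) - 813244) + 955 = ((-1604371 + 1248911) - 813244) + 955 = (-355460 - 813244) + 955 = -1168704 + 955 = -1167749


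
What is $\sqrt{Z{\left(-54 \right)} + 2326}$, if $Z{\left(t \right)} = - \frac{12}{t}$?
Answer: $\frac{2 \sqrt{5234}}{3} \approx 48.231$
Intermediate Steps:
$\sqrt{Z{\left(-54 \right)} + 2326} = \sqrt{- \frac{12}{-54} + 2326} = \sqrt{\left(-12\right) \left(- \frac{1}{54}\right) + 2326} = \sqrt{\frac{2}{9} + 2326} = \sqrt{\frac{20936}{9}} = \frac{2 \sqrt{5234}}{3}$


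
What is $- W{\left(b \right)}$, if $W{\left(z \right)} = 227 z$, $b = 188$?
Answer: $-42676$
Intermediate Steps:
$- W{\left(b \right)} = - 227 \cdot 188 = \left(-1\right) 42676 = -42676$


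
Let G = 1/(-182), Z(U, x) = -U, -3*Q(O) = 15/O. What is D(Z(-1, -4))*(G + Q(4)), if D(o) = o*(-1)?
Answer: 457/364 ≈ 1.2555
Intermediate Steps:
Q(O) = -5/O
G = -1/182 ≈ -0.0054945
D(o) = -o
D(Z(-1, -4))*(G + Q(4)) = (-(-1)*(-1))*(-1/182 - 5/4) = (-1*1)*(-1/182 - 5*¼) = -(-1/182 - 5/4) = -1*(-457/364) = 457/364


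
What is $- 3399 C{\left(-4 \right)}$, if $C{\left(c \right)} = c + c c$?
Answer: $-40788$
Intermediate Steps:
$C{\left(c \right)} = c + c^{2}$
$- 3399 C{\left(-4 \right)} = - 3399 \left(- 4 \left(1 - 4\right)\right) = - 3399 \left(\left(-4\right) \left(-3\right)\right) = \left(-3399\right) 12 = -40788$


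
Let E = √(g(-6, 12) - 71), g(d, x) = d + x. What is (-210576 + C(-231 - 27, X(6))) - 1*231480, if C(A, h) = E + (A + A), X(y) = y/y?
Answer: -442572 + I*√65 ≈ -4.4257e+5 + 8.0623*I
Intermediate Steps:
X(y) = 1
E = I*√65 (E = √((-6 + 12) - 71) = √(6 - 71) = √(-65) = I*√65 ≈ 8.0623*I)
C(A, h) = 2*A + I*√65 (C(A, h) = I*√65 + (A + A) = I*√65 + 2*A = 2*A + I*√65)
(-210576 + C(-231 - 27, X(6))) - 1*231480 = (-210576 + (2*(-231 - 27) + I*√65)) - 1*231480 = (-210576 + (2*(-258) + I*√65)) - 231480 = (-210576 + (-516 + I*√65)) - 231480 = (-211092 + I*√65) - 231480 = -442572 + I*√65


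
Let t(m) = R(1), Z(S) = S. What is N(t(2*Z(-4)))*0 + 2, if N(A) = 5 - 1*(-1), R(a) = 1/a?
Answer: 2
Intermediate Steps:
R(a) = 1/a
t(m) = 1 (t(m) = 1/1 = 1)
N(A) = 6 (N(A) = 5 + 1 = 6)
N(t(2*Z(-4)))*0 + 2 = 6*0 + 2 = 0 + 2 = 2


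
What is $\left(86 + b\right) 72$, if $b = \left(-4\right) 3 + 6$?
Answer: $5760$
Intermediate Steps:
$b = -6$ ($b = -12 + 6 = -6$)
$\left(86 + b\right) 72 = \left(86 - 6\right) 72 = 80 \cdot 72 = 5760$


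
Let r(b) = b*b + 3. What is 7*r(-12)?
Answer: 1029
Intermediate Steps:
r(b) = 3 + b² (r(b) = b² + 3 = 3 + b²)
7*r(-12) = 7*(3 + (-12)²) = 7*(3 + 144) = 7*147 = 1029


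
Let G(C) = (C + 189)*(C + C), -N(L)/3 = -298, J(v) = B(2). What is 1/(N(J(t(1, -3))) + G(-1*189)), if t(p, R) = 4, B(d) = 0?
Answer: 1/894 ≈ 0.0011186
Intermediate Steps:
J(v) = 0
N(L) = 894 (N(L) = -3*(-298) = 894)
G(C) = 2*C*(189 + C) (G(C) = (189 + C)*(2*C) = 2*C*(189 + C))
1/(N(J(t(1, -3))) + G(-1*189)) = 1/(894 + 2*(-1*189)*(189 - 1*189)) = 1/(894 + 2*(-189)*(189 - 189)) = 1/(894 + 2*(-189)*0) = 1/(894 + 0) = 1/894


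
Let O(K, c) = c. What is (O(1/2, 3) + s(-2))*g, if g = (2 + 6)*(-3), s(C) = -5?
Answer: 48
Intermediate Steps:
g = -24 (g = 8*(-3) = -24)
(O(1/2, 3) + s(-2))*g = (3 - 5)*(-24) = -2*(-24) = 48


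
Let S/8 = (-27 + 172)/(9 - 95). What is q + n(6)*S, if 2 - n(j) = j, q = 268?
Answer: 13844/43 ≈ 321.95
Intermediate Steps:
n(j) = 2 - j
S = -580/43 (S = 8*((-27 + 172)/(9 - 95)) = 8*(145/(-86)) = 8*(145*(-1/86)) = 8*(-145/86) = -580/43 ≈ -13.488)
q + n(6)*S = 268 + (2 - 1*6)*(-580/43) = 268 + (2 - 6)*(-580/43) = 268 - 4*(-580/43) = 268 + 2320/43 = 13844/43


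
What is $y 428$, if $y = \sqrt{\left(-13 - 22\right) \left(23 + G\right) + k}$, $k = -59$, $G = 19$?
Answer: $428 i \sqrt{1529} \approx 16736.0 i$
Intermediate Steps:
$y = i \sqrt{1529}$ ($y = \sqrt{\left(-13 - 22\right) \left(23 + 19\right) - 59} = \sqrt{\left(-35\right) 42 - 59} = \sqrt{-1470 - 59} = \sqrt{-1529} = i \sqrt{1529} \approx 39.102 i$)
$y 428 = i \sqrt{1529} \cdot 428 = 428 i \sqrt{1529}$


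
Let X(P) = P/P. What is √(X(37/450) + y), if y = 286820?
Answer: 9*√3541 ≈ 535.56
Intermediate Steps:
X(P) = 1
√(X(37/450) + y) = √(1 + 286820) = √286821 = 9*√3541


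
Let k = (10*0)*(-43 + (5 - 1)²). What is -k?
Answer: 0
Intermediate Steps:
k = 0 (k = 0*(-43 + 4²) = 0*(-43 + 16) = 0*(-27) = 0)
-k = -1*0 = 0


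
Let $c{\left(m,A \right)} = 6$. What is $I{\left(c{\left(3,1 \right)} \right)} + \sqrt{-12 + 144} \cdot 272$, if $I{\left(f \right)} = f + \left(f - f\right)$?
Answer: $6 + 544 \sqrt{33} \approx 3131.0$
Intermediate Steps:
$I{\left(f \right)} = f$ ($I{\left(f \right)} = f + 0 = f$)
$I{\left(c{\left(3,1 \right)} \right)} + \sqrt{-12 + 144} \cdot 272 = 6 + \sqrt{-12 + 144} \cdot 272 = 6 + \sqrt{132} \cdot 272 = 6 + 2 \sqrt{33} \cdot 272 = 6 + 544 \sqrt{33}$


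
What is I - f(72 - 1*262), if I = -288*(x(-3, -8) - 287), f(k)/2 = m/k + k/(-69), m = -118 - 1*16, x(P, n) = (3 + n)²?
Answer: 494568734/6555 ≈ 75449.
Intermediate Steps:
m = -134 (m = -118 - 16 = -134)
f(k) = -268/k - 2*k/69 (f(k) = 2*(-134/k + k/(-69)) = 2*(-134/k + k*(-1/69)) = 2*(-134/k - k/69) = -268/k - 2*k/69)
I = 75456 (I = -288*((3 - 8)² - 287) = -288*((-5)² - 287) = -288*(25 - 287) = -288*(-262) = 75456)
I - f(72 - 1*262) = 75456 - (-268/(72 - 1*262) - 2*(72 - 1*262)/69) = 75456 - (-268/(72 - 262) - 2*(72 - 262)/69) = 75456 - (-268/(-190) - 2/69*(-190)) = 75456 - (-268*(-1/190) + 380/69) = 75456 - (134/95 + 380/69) = 75456 - 1*45346/6555 = 75456 - 45346/6555 = 494568734/6555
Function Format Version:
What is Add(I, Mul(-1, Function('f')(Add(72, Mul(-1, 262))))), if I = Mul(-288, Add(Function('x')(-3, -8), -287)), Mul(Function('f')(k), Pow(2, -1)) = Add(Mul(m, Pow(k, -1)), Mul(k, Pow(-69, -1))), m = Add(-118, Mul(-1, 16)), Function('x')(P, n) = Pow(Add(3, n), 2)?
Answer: Rational(494568734, 6555) ≈ 75449.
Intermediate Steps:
m = -134 (m = Add(-118, -16) = -134)
Function('f')(k) = Add(Mul(-268, Pow(k, -1)), Mul(Rational(-2, 69), k)) (Function('f')(k) = Mul(2, Add(Mul(-134, Pow(k, -1)), Mul(k, Pow(-69, -1)))) = Mul(2, Add(Mul(-134, Pow(k, -1)), Mul(k, Rational(-1, 69)))) = Mul(2, Add(Mul(-134, Pow(k, -1)), Mul(Rational(-1, 69), k))) = Add(Mul(-268, Pow(k, -1)), Mul(Rational(-2, 69), k)))
I = 75456 (I = Mul(-288, Add(Pow(Add(3, -8), 2), -287)) = Mul(-288, Add(Pow(-5, 2), -287)) = Mul(-288, Add(25, -287)) = Mul(-288, -262) = 75456)
Add(I, Mul(-1, Function('f')(Add(72, Mul(-1, 262))))) = Add(75456, Mul(-1, Add(Mul(-268, Pow(Add(72, Mul(-1, 262)), -1)), Mul(Rational(-2, 69), Add(72, Mul(-1, 262)))))) = Add(75456, Mul(-1, Add(Mul(-268, Pow(Add(72, -262), -1)), Mul(Rational(-2, 69), Add(72, -262))))) = Add(75456, Mul(-1, Add(Mul(-268, Pow(-190, -1)), Mul(Rational(-2, 69), -190)))) = Add(75456, Mul(-1, Add(Mul(-268, Rational(-1, 190)), Rational(380, 69)))) = Add(75456, Mul(-1, Add(Rational(134, 95), Rational(380, 69)))) = Add(75456, Mul(-1, Rational(45346, 6555))) = Add(75456, Rational(-45346, 6555)) = Rational(494568734, 6555)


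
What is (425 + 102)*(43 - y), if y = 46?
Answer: -1581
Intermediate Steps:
(425 + 102)*(43 - y) = (425 + 102)*(43 - 1*46) = 527*(43 - 46) = 527*(-3) = -1581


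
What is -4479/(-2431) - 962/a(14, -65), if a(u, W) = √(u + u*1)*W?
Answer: 4479/2431 + 37*√7/35 ≈ 4.6394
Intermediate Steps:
a(u, W) = W*√2*√u (a(u, W) = √(u + u)*W = √(2*u)*W = (√2*√u)*W = W*√2*√u)
-4479/(-2431) - 962/a(14, -65) = -4479/(-2431) - 962*(-√7/910) = -4479*(-1/2431) - 962*(-√7/910) = 4479/2431 - (-37)*√7/35 = 4479/2431 + 37*√7/35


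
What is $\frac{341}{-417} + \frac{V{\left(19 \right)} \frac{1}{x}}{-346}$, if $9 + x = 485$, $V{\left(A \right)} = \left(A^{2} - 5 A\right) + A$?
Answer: $- \frac{56280181}{68678232} \approx -0.81948$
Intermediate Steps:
$V{\left(A \right)} = A^{2} - 4 A$
$x = 476$ ($x = -9 + 485 = 476$)
$\frac{341}{-417} + \frac{V{\left(19 \right)} \frac{1}{x}}{-346} = \frac{341}{-417} + \frac{19 \left(-4 + 19\right) \frac{1}{476}}{-346} = 341 \left(- \frac{1}{417}\right) + 19 \cdot 15 \cdot \frac{1}{476} \left(- \frac{1}{346}\right) = - \frac{341}{417} + 285 \cdot \frac{1}{476} \left(- \frac{1}{346}\right) = - \frac{341}{417} + \frac{285}{476} \left(- \frac{1}{346}\right) = - \frac{341}{417} - \frac{285}{164696} = - \frac{56280181}{68678232}$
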